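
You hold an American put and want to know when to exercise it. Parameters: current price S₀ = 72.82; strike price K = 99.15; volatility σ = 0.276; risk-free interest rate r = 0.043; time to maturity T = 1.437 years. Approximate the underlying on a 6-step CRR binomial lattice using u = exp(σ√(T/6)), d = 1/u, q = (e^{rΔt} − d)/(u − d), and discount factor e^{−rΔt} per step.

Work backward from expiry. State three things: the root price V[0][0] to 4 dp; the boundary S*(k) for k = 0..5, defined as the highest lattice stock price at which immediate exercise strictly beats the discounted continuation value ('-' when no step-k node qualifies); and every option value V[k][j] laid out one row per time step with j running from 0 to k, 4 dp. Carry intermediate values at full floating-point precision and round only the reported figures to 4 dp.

params: Δt=0.23950 u=1.14462 d=0.87365 q=0.50449 e^(-rΔt)=0.98975
t_6 payoffs: 66.7692 56.7263 43.5686 26.3300 3.7449 0.0000 0.0000
t_5: node(5,0) S=37.0636 payoff=62.0864 vs cont=61.0705 → 62.0864 [stop]  node(5,1) S=48.5589 payoff=50.5911 vs cont=49.5752 → 50.5911 [stop]  node(5,2) S=63.6195 payoff=35.5305 vs cont=34.5147 → 35.5305 [stop]  node(5,3) S=83.3511 payoff=15.7989 vs cont=14.7831 → 15.7989 [stop]  node(5,4) S=109.2024 payoff=0.0000 vs cont=1.8366 → 1.8366 [wait]  node(5,5) S=143.0716 payoff=0.0000 vs cont=0.0000 → 0.0000 [wait]  ⇒ S*(5)=83.3511
t_4: node(4,0) S=42.4237 payoff=56.7263 vs cont=55.7105 → 56.7263 [stop]  node(4,1) S=55.5814 payoff=43.5686 vs cont=42.5527 → 43.5686 [stop]  node(4,2) S=72.8200 payoff=26.3300 vs cont=25.3141 → 26.3300 [stop]  node(4,3) S=95.4051 payoff=3.7449 vs cont=8.6654 → 8.6654 [wait]  node(4,4) S=124.9951 payoff=0.0000 vs cont=0.9007 → 0.9007 [wait]  ⇒ S*(4)=72.8200
t_3: node(3,0) S=48.5589 payoff=50.5911 vs cont=49.5752 → 50.5911 [stop]  node(3,1) S=63.6195 payoff=35.5305 vs cont=34.5147 → 35.5305 [stop]  node(3,2) S=83.3511 payoff=15.7989 vs cont=17.2400 → 17.2400 [wait]  node(3,3) S=109.2024 payoff=0.0000 vs cont=4.6996 → 4.6996 [wait]  ⇒ S*(3)=63.6195
t_2: node(2,0) S=55.5814 payoff=43.5686 vs cont=42.5527 → 43.5686 [stop]  node(2,1) S=72.8200 payoff=26.3300 vs cont=26.0337 → 26.3300 [stop]  node(2,2) S=95.4051 payoff=3.7449 vs cont=10.8017 → 10.8017 [wait]  ⇒ S*(2)=72.8200
t_1: node(1,0) S=63.6195 payoff=35.5305 vs cont=34.5147 → 35.5305 [stop]  node(1,1) S=83.3511 payoff=15.7989 vs cont=18.3067 → 18.3067 [wait]  ⇒ S*(1)=63.6195
t_0: node(0,0) S=72.8200 payoff=26.3300 vs cont=26.5663 → 26.5663 [wait]  ⇒ S*(0)=-

price = 26.5663
boundary = - 63.6195 72.8200 63.6195 72.8200 83.3511
tree:
26.5663
35.5305 18.3067
43.5686 26.3300 10.8017
50.5911 35.5305 17.2400 4.6996
56.7263 43.5686 26.3300 8.6654 0.9007
62.0864 50.5911 35.5305 15.7989 1.8366 0.0000
66.7692 56.7263 43.5686 26.3300 3.7449 0.0000 0.0000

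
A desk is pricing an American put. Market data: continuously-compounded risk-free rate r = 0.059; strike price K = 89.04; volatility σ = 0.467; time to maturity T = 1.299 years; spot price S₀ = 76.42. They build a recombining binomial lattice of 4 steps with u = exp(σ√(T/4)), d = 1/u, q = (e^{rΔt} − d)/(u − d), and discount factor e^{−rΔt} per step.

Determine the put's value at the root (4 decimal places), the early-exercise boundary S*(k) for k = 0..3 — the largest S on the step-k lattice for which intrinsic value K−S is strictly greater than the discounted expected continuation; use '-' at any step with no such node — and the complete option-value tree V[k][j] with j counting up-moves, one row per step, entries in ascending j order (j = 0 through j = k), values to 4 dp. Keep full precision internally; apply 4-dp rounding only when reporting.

Δt=0.32475  u=1.30490  d=0.76634  q=0.46978  discount=0.98102
step 4 (expiry): payoffs max(K−S,0) = 62.6831 44.1602 12.6200 0.0000 0.0000
step 3: (k=3,j=0): S=34.3932, (K−S)⁺=54.6468, hold=52.9570 ⇒ V=54.6468 exercise | (k=3,j=1): S=58.5637, (K−S)⁺=30.4763, hold=28.7865 ⇒ V=30.4763 exercise | (k=3,j=2): S=99.7207, (K−S)⁺=0.0000, hold=6.5644 ⇒ V=6.5644 continue | (k=3,j=3): S=169.8015, (K−S)⁺=0.0000, hold=0.0000 ⇒ V=0.0000 continue  boundary S*=58.5637
step 2: (k=2,j=0): S=44.8798, (K−S)⁺=44.1602, hold=42.4704 ⇒ V=44.1602 exercise | (k=2,j=1): S=76.4200, (K−S)⁺=12.6200, hold=18.8778 ⇒ V=18.8778 continue | (k=2,j=2): S=130.1258, (K−S)⁺=0.0000, hold=3.4145 ⇒ V=3.4145 continue  boundary S*=44.8798
step 1: (k=1,j=0): S=58.5637, (K−S)⁺=30.4763, hold=31.6705 ⇒ V=31.6705 continue | (k=1,j=1): S=99.7207, (K−S)⁺=0.0000, hold=11.3931 ⇒ V=11.3931 continue  boundary S*=-
step 0: (k=0,j=0): S=76.4200, (K−S)⁺=12.6200, hold=21.7244 ⇒ V=21.7244 continue  boundary S*=-

price = 21.7244
boundary = - - 44.8798 58.5637
tree:
21.7244
31.6705 11.3931
44.1602 18.8778 3.4145
54.6468 30.4763 6.5644 0.0000
62.6831 44.1602 12.6200 0.0000 0.0000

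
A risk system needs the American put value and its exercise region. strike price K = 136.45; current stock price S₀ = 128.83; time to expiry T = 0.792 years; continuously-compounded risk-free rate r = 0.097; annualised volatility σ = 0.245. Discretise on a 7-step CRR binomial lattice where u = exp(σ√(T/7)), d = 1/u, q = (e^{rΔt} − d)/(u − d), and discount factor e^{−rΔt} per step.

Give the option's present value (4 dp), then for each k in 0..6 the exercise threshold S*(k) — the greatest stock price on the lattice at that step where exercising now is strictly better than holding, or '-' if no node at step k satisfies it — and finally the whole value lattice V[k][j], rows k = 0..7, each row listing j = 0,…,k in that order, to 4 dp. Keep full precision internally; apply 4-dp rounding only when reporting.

Δt=0.11314  u=1.08590  d=0.92089  q=0.54629  discount=0.98909
step 7 (expiry): payoffs max(K−S,0) = 64.0921 51.1270 35.8388 17.8112 0.0000 0.0000 0.0000 0.0000
step 6: (k=6,j=0): S=78.5735, (K−S)⁺=57.8765, hold=56.3872 ⇒ V=57.8765 exercise | (k=6,j=1): S=92.6523, (K−S)⁺=43.7977, hold=42.3084 ⇒ V=43.7977 exercise | (k=6,j=2): S=109.2538, (K−S)⁺=27.1962, hold=25.7068 ⇒ V=27.1962 exercise | (k=6,j=3): S=128.8300, (K−S)⁺=7.6200, hold=7.9930 ⇒ V=7.9930 continue | (k=6,j=4): S=151.9139, (K−S)⁺=0.0000, hold=0.0000 ⇒ V=0.0000 continue | (k=6,j=5): S=179.1339, (K−S)⁺=0.0000, hold=0.0000 ⇒ V=0.0000 continue | (k=6,j=6): S=211.2312, (K−S)⁺=0.0000, hold=0.0000 ⇒ V=0.0000 continue  boundary S*=109.2538
step 5: (k=5,j=0): S=85.3230, (K−S)⁺=51.1270, hold=49.6377 ⇒ V=51.1270 exercise | (k=5,j=1): S=100.6112, (K−S)⁺=35.8388, hold=34.3494 ⇒ V=35.8388 exercise | (k=5,j=2): S=118.6388, (K−S)⁺=17.8112, hold=16.5234 ⇒ V=17.8112 exercise | (k=5,j=3): S=139.8966, (K−S)⁺=0.0000, hold=3.5869 ⇒ V=3.5869 continue | (k=5,j=4): S=164.9634, (K−S)⁺=0.0000, hold=0.0000 ⇒ V=0.0000 continue | (k=5,j=5): S=194.5216, (K−S)⁺=0.0000, hold=0.0000 ⇒ V=0.0000 continue  boundary S*=118.6388
step 4: (k=4,j=0): S=92.6523, (K−S)⁺=43.7977, hold=42.3084 ⇒ V=43.7977 exercise | (k=4,j=1): S=109.2538, (K−S)⁺=27.1962, hold=25.7068 ⇒ V=27.1962 exercise | (k=4,j=2): S=128.8300, (K−S)⁺=7.6200, hold=9.9311 ⇒ V=9.9311 continue | (k=4,j=3): S=151.9139, (K−S)⁺=0.0000, hold=1.6097 ⇒ V=1.6097 continue | (k=4,j=4): S=179.1339, (K−S)⁺=0.0000, hold=0.0000 ⇒ V=0.0000 continue  boundary S*=109.2538
step 3: (k=3,j=0): S=100.6112, (K−S)⁺=35.8388, hold=34.3494 ⇒ V=35.8388 exercise | (k=3,j=1): S=118.6388, (K−S)⁺=17.8112, hold=17.5706 ⇒ V=17.8112 exercise | (k=3,j=2): S=139.8966, (K−S)⁺=0.0000, hold=5.3264 ⇒ V=5.3264 continue | (k=3,j=3): S=164.9634, (K−S)⁺=0.0000, hold=0.7224 ⇒ V=0.7224 continue  boundary S*=118.6388
step 2: (k=2,j=0): S=109.2538, (K−S)⁺=27.1962, hold=25.7068 ⇒ V=27.1962 exercise | (k=2,j=1): S=128.8300, (K−S)⁺=7.6200, hold=10.8709 ⇒ V=10.8709 continue | (k=2,j=2): S=151.9139, (K−S)⁺=0.0000, hold=2.7806 ⇒ V=2.7806 continue  boundary S*=109.2538
step 1: (k=1,j=0): S=118.6388, (K−S)⁺=17.8112, hold=18.0784 ⇒ V=18.0784 continue | (k=1,j=1): S=139.8966, (K−S)⁺=0.0000, hold=6.3809 ⇒ V=6.3809 continue  boundary S*=-
step 0: (k=0,j=0): S=128.8300, (K−S)⁺=7.6200, hold=11.5606 ⇒ V=11.5606 continue  boundary S*=-

price = 11.5606
boundary = - - 109.2538 118.6388 109.2538 118.6388 109.2538
tree:
11.5606
18.0784 6.3809
27.1962 10.8709 2.7806
35.8388 17.8112 5.3264 0.7224
43.7977 27.1962 9.9311 1.6097 0.0000
51.1270 35.8388 17.8112 3.5869 0.0000 0.0000
57.8765 43.7977 27.1962 7.9930 0.0000 0.0000 0.0000
64.0921 51.1270 35.8388 17.8112 0.0000 0.0000 0.0000 0.0000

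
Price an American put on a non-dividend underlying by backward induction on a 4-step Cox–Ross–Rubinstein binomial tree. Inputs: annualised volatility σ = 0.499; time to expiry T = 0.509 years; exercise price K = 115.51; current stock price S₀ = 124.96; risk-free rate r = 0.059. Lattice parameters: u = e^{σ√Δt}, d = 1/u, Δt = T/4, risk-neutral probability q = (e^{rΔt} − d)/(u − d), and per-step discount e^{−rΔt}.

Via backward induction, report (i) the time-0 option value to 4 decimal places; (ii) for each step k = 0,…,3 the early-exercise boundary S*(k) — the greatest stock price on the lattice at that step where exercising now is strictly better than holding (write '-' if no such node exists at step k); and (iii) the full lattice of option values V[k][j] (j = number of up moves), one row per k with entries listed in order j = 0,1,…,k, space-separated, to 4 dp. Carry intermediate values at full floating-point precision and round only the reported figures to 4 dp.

Δt=0.12725, u=1.19483, d=0.83694, q=0.47667, disc=e^(-rΔt)=0.99252
k=4 terminal: V=max(K-S,0) → 54.1978 27.9796 0.0000 0.0000 0.0000
k=3: j=0 S=73.2576 intr=42.2524 cont=41.3884 V=42.2524[EX]; j=1 S=104.5839 intr=10.9261 cont=14.5330 V=14.5330[hold]; j=2 S=149.3059 intr=0.0000 cont=0.0000 V=0.0000[hold]; j=3 S=213.1520 intr=0.0000 cont=0.0000 V=0.0000[hold]  S*(3)=73.2576
k=2: j=0 S=87.5304 intr=27.9796 cont=28.8221 V=28.8221[hold]; j=1 S=124.9600 intr=0.0000 cont=7.5486 V=7.5486[hold]; j=2 S=178.3952 intr=0.0000 cont=0.0000 V=0.0000[hold]  S*(2)=-
k=1: j=0 S=104.5839 intr=10.9261 cont=18.5419 V=18.5419[hold]; j=1 S=149.3059 intr=0.0000 cont=3.9208 V=3.9208[hold]  S*(1)=-
k=0: j=0 S=124.9600 intr=0.0000 cont=11.4859 V=11.4859[hold]  S*(0)=-

price = 11.4859
boundary = - - - 73.2576
tree:
11.4859
18.5419 3.9208
28.8221 7.5486 0.0000
42.2524 14.5330 0.0000 0.0000
54.1978 27.9796 0.0000 0.0000 0.0000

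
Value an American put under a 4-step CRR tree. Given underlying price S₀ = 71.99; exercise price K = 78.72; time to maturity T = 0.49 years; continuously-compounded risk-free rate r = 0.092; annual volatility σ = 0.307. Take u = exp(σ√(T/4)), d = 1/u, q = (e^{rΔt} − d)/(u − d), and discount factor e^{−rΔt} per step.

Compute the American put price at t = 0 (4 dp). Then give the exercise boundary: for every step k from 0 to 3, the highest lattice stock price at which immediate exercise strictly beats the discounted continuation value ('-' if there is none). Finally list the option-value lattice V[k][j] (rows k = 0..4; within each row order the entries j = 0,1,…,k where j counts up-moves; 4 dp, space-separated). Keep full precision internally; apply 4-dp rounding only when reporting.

params: Δt=0.12250 u=1.11344 d=0.89812 q=0.52580 e^(-rΔt)=0.98879
t_4 payoffs: 31.8805 20.6513 6.7300 0.0000 0.0000
t_3: node(3,0) S=52.1528 payoff=26.5672 vs cont=25.6850 → 26.5672 [stop]  node(3,1) S=64.6558 payoff=14.0642 vs cont=13.1820 → 14.0642 [stop]  node(3,2) S=80.1562 payoff=0.0000 vs cont=3.1556 → 3.1556 [wait]  node(3,3) S=99.3727 payoff=0.0000 vs cont=0.0000 → 0.0000 [wait]  ⇒ S*(3)=64.6558
t_2: node(2,0) S=58.0687 payoff=20.6513 vs cont=19.7691 → 20.6513 [stop]  node(2,1) S=71.9900 payoff=6.7300 vs cont=8.2351 → 8.2351 [wait]  node(2,2) S=89.2487 payoff=0.0000 vs cont=1.4796 → 1.4796 [wait]  ⇒ S*(2)=58.0687
t_1: node(1,0) S=64.6558 payoff=14.0642 vs cont=13.9646 → 14.0642 [stop]  node(1,1) S=80.1562 payoff=0.0000 vs cont=4.6306 → 4.6306 [wait]  ⇒ S*(1)=64.6558
t_0: node(0,0) S=71.9900 payoff=6.7300 vs cont=9.0020 → 9.0020 [wait]  ⇒ S*(0)=-

price = 9.0020
boundary = - 64.6558 58.0687 64.6558
tree:
9.0020
14.0642 4.6306
20.6513 8.2351 1.4796
26.5672 14.0642 3.1556 0.0000
31.8805 20.6513 6.7300 0.0000 0.0000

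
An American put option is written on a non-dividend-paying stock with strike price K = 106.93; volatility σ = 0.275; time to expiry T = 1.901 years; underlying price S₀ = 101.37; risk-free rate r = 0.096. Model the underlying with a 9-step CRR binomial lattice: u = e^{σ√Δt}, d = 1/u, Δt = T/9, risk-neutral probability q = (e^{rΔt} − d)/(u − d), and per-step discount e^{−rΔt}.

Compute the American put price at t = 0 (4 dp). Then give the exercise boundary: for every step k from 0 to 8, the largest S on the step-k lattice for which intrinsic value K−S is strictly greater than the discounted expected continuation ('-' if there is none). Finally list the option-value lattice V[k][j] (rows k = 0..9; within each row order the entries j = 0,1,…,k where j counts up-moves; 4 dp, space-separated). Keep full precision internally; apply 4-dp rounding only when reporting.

Δt=0.21122, u=1.13472, d=0.88127, q=0.54927, disc=e^(-rΔt)=0.97993
k=9 terminal: V=max(K-S,0) → 74.4282 65.0810 53.0455 37.5488 17.5953 0.0000 0.0000 0.0000 0.0000 0.0000
k=8: j=0 S=36.8804 intr=70.0496 cont=67.9032 V=70.0496[EX]; j=1 S=47.4870 intr=59.4430 cont=57.2966 V=59.4430[EX]; j=2 S=61.1438 intr=45.7862 cont=43.6397 V=45.7862[EX]; j=3 S=78.7283 intr=28.2017 cont=26.0552 V=28.2017[EX]; j=4 S=101.3700 intr=5.5600 cont=7.7716 V=7.7716[hold]; j=5 S=130.5232 intr=0.0000 cont=0.0000 V=0.0000[hold]; j=6 S=168.0607 intr=0.0000 cont=0.0000 V=0.0000[hold]; j=7 S=216.3937 intr=0.0000 cont=0.0000 V=0.0000[hold]; j=8 S=278.6268 intr=0.0000 cont=0.0000 V=0.0000[hold]  S*(8)=78.7283
k=7: j=0 S=41.8490 intr=65.0810 cont=62.9346 V=65.0810[EX]; j=1 S=53.8845 intr=53.0455 cont=50.8991 V=53.0455[EX]; j=2 S=69.3812 intr=37.5488 cont=35.4024 V=37.5488[EX]; j=3 S=89.3347 intr=17.5953 cont=16.6392 V=17.5953[EX]; j=4 S=115.0267 intr=0.0000 cont=3.4326 V=3.4326[hold]; j=5 S=148.1075 intr=0.0000 cont=0.0000 V=0.0000[hold]; j=6 S=190.7021 intr=0.0000 cont=0.0000 V=0.0000[hold]; j=7 S=245.5465 intr=0.0000 cont=0.0000 V=0.0000[hold]  S*(7)=89.3347
k=6: j=0 S=47.4870 intr=59.4430 cont=57.2966 V=59.4430[EX]; j=1 S=61.1438 intr=45.7862 cont=43.6397 V=45.7862[EX]; j=2 S=78.7283 intr=28.2017 cont=26.0552 V=28.2017[EX]; j=3 S=101.3700 intr=5.5600 cont=9.6191 V=9.6191[hold]; j=4 S=130.5232 intr=0.0000 cont=1.5161 V=1.5161[hold]; j=5 S=168.0607 intr=0.0000 cont=0.0000 V=0.0000[hold]; j=6 S=216.3937 intr=0.0000 cont=0.0000 V=0.0000[hold]  S*(6)=78.7283
k=5: j=0 S=53.8845 intr=53.0455 cont=50.8991 V=53.0455[EX]; j=1 S=69.3812 intr=37.5488 cont=35.4024 V=37.5488[EX]; j=2 S=89.3347 intr=17.5953 cont=17.6337 V=17.6337[hold]; j=3 S=115.0267 intr=0.0000 cont=5.0647 V=5.0647[hold]; j=4 S=148.1075 intr=0.0000 cont=0.6696 V=0.6696[hold]; j=5 S=190.7021 intr=0.0000 cont=0.0000 V=0.0000[hold]  S*(5)=69.3812
k=4: j=0 S=61.1438 intr=45.7862 cont=43.6397 V=45.7862[EX]; j=1 S=78.7283 intr=28.2017 cont=26.0759 V=28.2017[EX]; j=2 S=101.3700 intr=5.5600 cont=10.5145 V=10.5145[hold]; j=3 S=130.5232 intr=0.0000 cont=2.5974 V=2.5974[hold]; j=4 S=168.0607 intr=0.0000 cont=0.2958 V=0.2958[hold]  S*(4)=78.7283
k=3: j=0 S=69.3812 intr=37.5488 cont=35.4024 V=37.5488[EX]; j=1 S=89.3347 intr=17.5953 cont=18.1156 V=18.1156[hold]; j=2 S=115.0267 intr=0.0000 cont=6.0421 V=6.0421[hold]; j=3 S=148.1075 intr=0.0000 cont=1.3064 V=1.3064[hold]  S*(3)=69.3812
k=2: j=0 S=78.7283 intr=28.2017 cont=26.3353 V=28.2017[EX]; j=1 S=101.3700 intr=5.5600 cont=11.2535 V=11.2535[hold]; j=2 S=130.5232 intr=0.0000 cont=3.3719 V=3.3719[hold]  S*(2)=78.7283
k=1: j=0 S=89.3347 intr=17.5953 cont=18.5134 V=18.5134[hold]; j=1 S=115.0267 intr=0.0000 cont=6.7854 V=6.7854[hold]  S*(1)=-
k=0: j=0 S=101.3700 intr=5.5600 cont=11.8293 V=11.8293[hold]  S*(0)=-

price = 11.8293
boundary = - - 78.7283 69.3812 78.7283 69.3812 78.7283 89.3347 78.7283
tree:
11.8293
18.5134 6.7854
28.2017 11.2535 3.3719
37.5488 18.1156 6.0421 1.3064
45.7862 28.2017 10.5145 2.5974 0.2958
53.0455 37.5488 17.6337 5.0647 0.6696 0.0000
59.4430 45.7862 28.2017 9.6191 1.5161 0.0000 0.0000
65.0810 53.0455 37.5488 17.5953 3.4326 0.0000 0.0000 0.0000
70.0496 59.4430 45.7862 28.2017 7.7716 0.0000 0.0000 0.0000 0.0000
74.4282 65.0810 53.0455 37.5488 17.5953 0.0000 0.0000 0.0000 0.0000 0.0000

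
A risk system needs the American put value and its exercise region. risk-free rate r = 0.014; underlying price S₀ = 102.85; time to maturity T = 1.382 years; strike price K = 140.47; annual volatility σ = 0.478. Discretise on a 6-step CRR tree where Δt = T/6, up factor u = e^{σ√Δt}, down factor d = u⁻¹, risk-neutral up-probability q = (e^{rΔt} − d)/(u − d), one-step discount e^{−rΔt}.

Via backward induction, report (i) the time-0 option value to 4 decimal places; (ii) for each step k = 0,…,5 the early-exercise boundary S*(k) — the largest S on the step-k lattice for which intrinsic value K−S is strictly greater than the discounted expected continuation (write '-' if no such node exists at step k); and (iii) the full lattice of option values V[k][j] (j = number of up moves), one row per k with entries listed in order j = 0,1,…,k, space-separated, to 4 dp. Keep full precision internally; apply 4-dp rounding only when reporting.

price = 48.6514
boundary = - - - 51.6790 65.0046 81.7663
tree:
48.6514
61.7785 32.9485
75.5787 45.3468 18.0240
88.7910 59.9649 27.7968 6.2029
99.3849 75.4654 41.4409 11.3120 0.0000
107.8072 88.7910 58.7037 20.6290 0.0000 0.0000
114.5029 99.3849 75.4654 37.6200 0.0000 0.0000 0.0000

params: Δt=0.23033 u=1.25785 d=0.79501 q=0.44988 e^(-rΔt)=0.99678
t_6 payoffs: 114.5029 99.3849 75.4654 37.6200 0.0000 0.0000 0.0000
t_5: node(5,0) S=32.6628 payoff=107.8072 vs cont=107.3549 → 107.8072 [stop]  node(5,1) S=51.6790 payoff=88.7910 vs cont=88.3388 → 88.7910 [stop]  node(5,2) S=81.7663 payoff=58.7037 vs cont=58.2515 → 58.7037 [stop]  node(5,3) S=129.3702 payoff=11.0998 vs cont=20.6290 → 20.6290 [wait]  node(5,4) S=204.6891 payoff=0.0000 vs cont=0.0000 → 0.0000 [wait]  node(5,5) S=323.8582 payoff=0.0000 vs cont=0.0000 → 0.0000 [wait]  ⇒ S*(5)=81.7663
t_4: node(4,0) S=41.0851 payoff=99.3849 vs cont=98.9327 → 99.3849 [stop]  node(4,1) S=65.0046 payoff=75.4654 vs cont=75.0132 → 75.4654 [stop]  node(4,2) S=102.8500 payoff=37.6200 vs cont=41.4409 → 41.4409 [wait]  node(4,3) S=162.7288 payoff=0.0000 vs cont=11.3120 → 11.3120 [wait]  node(4,4) S=257.4689 payoff=0.0000 vs cont=0.0000 → 0.0000 [wait]  ⇒ S*(4)=65.0046
t_3: node(3,0) S=51.6790 payoff=88.7910 vs cont=88.3388 → 88.7910 [stop]  node(3,1) S=81.7663 payoff=58.7037 vs cont=59.9649 → 59.9649 [wait]  node(3,2) S=129.3702 payoff=11.0998 vs cont=27.7968 → 27.7968 [wait]  node(3,3) S=204.6891 payoff=0.0000 vs cont=6.2029 → 6.2029 [wait]  ⇒ S*(3)=51.6790
t_2: node(2,0) S=65.0046 payoff=75.4654 vs cont=75.5787 → 75.5787 [wait]  node(2,1) S=102.8500 payoff=37.6200 vs cont=45.3468 → 45.3468 [wait]  node(2,2) S=162.7288 payoff=0.0000 vs cont=18.0240 → 18.0240 [wait]  ⇒ S*(2)=-
t_1: node(1,0) S=81.7663 payoff=58.7037 vs cont=61.7785 → 61.7785 [wait]  node(1,1) S=129.3702 payoff=11.0998 vs cont=32.9485 → 32.9485 [wait]  ⇒ S*(1)=-
t_0: node(0,0) S=102.8500 payoff=37.6200 vs cont=48.6514 → 48.6514 [wait]  ⇒ S*(0)=-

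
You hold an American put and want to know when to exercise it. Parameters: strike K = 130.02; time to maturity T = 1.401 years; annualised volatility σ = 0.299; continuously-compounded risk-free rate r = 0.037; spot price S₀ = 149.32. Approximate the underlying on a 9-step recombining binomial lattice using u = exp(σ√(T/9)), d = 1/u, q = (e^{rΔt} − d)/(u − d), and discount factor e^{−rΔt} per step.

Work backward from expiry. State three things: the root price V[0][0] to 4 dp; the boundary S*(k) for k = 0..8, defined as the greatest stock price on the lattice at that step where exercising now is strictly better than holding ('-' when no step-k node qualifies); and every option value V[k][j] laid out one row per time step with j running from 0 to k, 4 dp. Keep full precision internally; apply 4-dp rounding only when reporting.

price = 9.0263
boundary = - - - - 93.1503 82.7849 93.1503 104.8136 93.1503
tree:
9.0263
13.4434 4.6246
19.4739 7.4471 1.7988
27.3078 11.7080 3.1864 0.4040
36.8697 17.8702 5.5571 0.8046 0.0000
47.2351 26.2815 9.4965 1.6024 0.0000 0.0000
56.4472 36.8697 15.7846 3.1913 0.0000 0.0000 0.0000
64.6341 47.2351 25.2064 6.3555 0.0000 0.0000 0.0000 0.0000
71.9100 56.4472 36.8697 12.6569 0.0000 0.0000 0.0000 0.0000 0.0000
78.3763 64.6341 47.2351 25.2064 0.0000 0.0000 0.0000 0.0000 0.0000 0.0000

Δt=0.15567  u=1.12521  d=0.88872  q=0.49497  discount=0.99426
step 9 (expiry): payoffs max(K−S,0) = 78.3763 64.6341 47.2351 25.2064 0.0000 0.0000 0.0000 0.0000 0.0000 0.0000
step 8: (k=8,j=0): S=58.1100, (K−S)⁺=71.9100, hold=71.1633 ⇒ V=71.9100 exercise | (k=8,j=1): S=73.5728, (K−S)⁺=56.4472, hold=55.7004 ⇒ V=56.4472 exercise | (k=8,j=2): S=93.1503, (K−S)⁺=36.8697, hold=36.1230 ⇒ V=36.8697 exercise | (k=8,j=3): S=117.9373, (K−S)⁺=12.0827, hold=12.6569 ⇒ V=12.6569 continue | (k=8,j=4): S=149.3200, (K−S)⁺=0.0000, hold=0.0000 ⇒ V=0.0000 continue | (k=8,j=5): S=189.0535, (K−S)⁺=0.0000, hold=0.0000 ⇒ V=0.0000 continue | (k=8,j=6): S=239.3600, (K−S)⁺=0.0000, hold=0.0000 ⇒ V=0.0000 continue | (k=8,j=7): S=303.0529, (K−S)⁺=0.0000, hold=0.0000 ⇒ V=0.0000 continue | (k=8,j=8): S=383.6943, (K−S)⁺=0.0000, hold=0.0000 ⇒ V=0.0000 continue  boundary S*=93.1503
step 7: (k=7,j=0): S=65.3859, (K−S)⁺=64.6341, hold=63.8874 ⇒ V=64.6341 exercise | (k=7,j=1): S=82.7849, (K−S)⁺=47.2351, hold=46.4884 ⇒ V=47.2351 exercise | (k=7,j=2): S=104.8136, (K−S)⁺=25.2064, hold=24.7422 ⇒ V=25.2064 exercise | (k=7,j=3): S=132.7042, (K−S)⁺=0.0000, hold=6.3555 ⇒ V=6.3555 continue | (k=7,j=4): S=168.0163, (K−S)⁺=0.0000, hold=0.0000 ⇒ V=0.0000 continue | (k=7,j=5): S=212.7249, (K−S)⁺=0.0000, hold=0.0000 ⇒ V=0.0000 continue | (k=7,j=6): S=269.3302, (K−S)⁺=0.0000, hold=0.0000 ⇒ V=0.0000 continue | (k=7,j=7): S=340.9980, (K−S)⁺=0.0000, hold=0.0000 ⇒ V=0.0000 continue  boundary S*=104.8136
step 6: (k=6,j=0): S=73.5728, (K−S)⁺=56.4472, hold=55.7004 ⇒ V=56.4472 exercise | (k=6,j=1): S=93.1503, (K−S)⁺=36.8697, hold=36.1230 ⇒ V=36.8697 exercise | (k=6,j=2): S=117.9373, (K−S)⁺=12.0827, hold=15.7846 ⇒ V=15.7846 continue | (k=6,j=3): S=149.3200, (K−S)⁺=0.0000, hold=3.1913 ⇒ V=3.1913 continue | (k=6,j=4): S=189.0535, (K−S)⁺=0.0000, hold=0.0000 ⇒ V=0.0000 continue | (k=6,j=5): S=239.3600, (K−S)⁺=0.0000, hold=0.0000 ⇒ V=0.0000 continue | (k=6,j=6): S=303.0529, (K−S)⁺=0.0000, hold=0.0000 ⇒ V=0.0000 continue  boundary S*=93.1503
step 5: (k=5,j=0): S=82.7849, (K−S)⁺=47.2351, hold=46.4884 ⇒ V=47.2351 exercise | (k=5,j=1): S=104.8136, (K−S)⁺=25.2064, hold=26.2815 ⇒ V=26.2815 continue | (k=5,j=2): S=132.7042, (K−S)⁺=0.0000, hold=9.4965 ⇒ V=9.4965 continue | (k=5,j=3): S=168.0163, (K−S)⁺=0.0000, hold=1.6024 ⇒ V=1.6024 continue | (k=5,j=4): S=212.7249, (K−S)⁺=0.0000, hold=0.0000 ⇒ V=0.0000 continue | (k=5,j=5): S=269.3302, (K−S)⁺=0.0000, hold=0.0000 ⇒ V=0.0000 continue  boundary S*=82.7849
step 4: (k=4,j=0): S=93.1503, (K−S)⁺=36.8697, hold=36.6520 ⇒ V=36.8697 exercise | (k=4,j=1): S=117.9373, (K−S)⁺=12.0827, hold=17.8702 ⇒ V=17.8702 continue | (k=4,j=2): S=149.3200, (K−S)⁺=0.0000, hold=5.5571 ⇒ V=5.5571 continue | (k=4,j=3): S=189.0535, (K−S)⁺=0.0000, hold=0.8046 ⇒ V=0.8046 continue | (k=4,j=4): S=239.3600, (K−S)⁺=0.0000, hold=0.0000 ⇒ V=0.0000 continue  boundary S*=93.1503
step 3: (k=3,j=0): S=104.8136, (K−S)⁺=25.2064, hold=27.3078 ⇒ V=27.3078 continue | (k=3,j=1): S=132.7042, (K−S)⁺=0.0000, hold=11.7080 ⇒ V=11.7080 continue | (k=3,j=2): S=168.0163, (K−S)⁺=0.0000, hold=3.1864 ⇒ V=3.1864 continue | (k=3,j=3): S=212.7249, (K−S)⁺=0.0000, hold=0.4040 ⇒ V=0.4040 continue  boundary S*=-
step 2: (k=2,j=0): S=117.9373, (K−S)⁺=12.0827, hold=19.4739 ⇒ V=19.4739 continue | (k=2,j=1): S=149.3200, (K−S)⁺=0.0000, hold=7.4471 ⇒ V=7.4471 continue | (k=2,j=2): S=189.0535, (K−S)⁺=0.0000, hold=1.7988 ⇒ V=1.7988 continue  boundary S*=-
step 1: (k=1,j=0): S=132.7042, (K−S)⁺=0.0000, hold=13.4434 ⇒ V=13.4434 continue | (k=1,j=1): S=168.0163, (K−S)⁺=0.0000, hold=4.6246 ⇒ V=4.6246 continue  boundary S*=-
step 0: (k=0,j=0): S=149.3200, (K−S)⁺=0.0000, hold=9.0263 ⇒ V=9.0263 continue  boundary S*=-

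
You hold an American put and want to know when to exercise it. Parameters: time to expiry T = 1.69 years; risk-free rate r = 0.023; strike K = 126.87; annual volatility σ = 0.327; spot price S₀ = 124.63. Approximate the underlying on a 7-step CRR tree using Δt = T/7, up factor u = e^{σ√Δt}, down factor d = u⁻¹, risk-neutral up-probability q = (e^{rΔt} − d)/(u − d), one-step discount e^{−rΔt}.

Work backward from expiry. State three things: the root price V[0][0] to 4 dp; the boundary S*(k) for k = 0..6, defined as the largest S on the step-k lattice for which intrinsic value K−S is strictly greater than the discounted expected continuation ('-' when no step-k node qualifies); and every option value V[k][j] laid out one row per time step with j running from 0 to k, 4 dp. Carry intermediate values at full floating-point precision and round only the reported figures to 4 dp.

price = 20.6879
boundary = - - - 76.9635 65.5399 76.9635 90.3783
tree:
20.6879
28.7264 12.1216
38.5899 18.2544 5.5435
49.9065 26.6408 9.2787 1.5156
61.3301 37.3795 15.1855 2.9149 0.0000
71.0582 49.9065 24.0900 5.6063 0.0000 0.0000
79.3423 61.3301 36.4917 10.7828 0.0000 0.0000 0.0000
86.3968 71.0582 49.9065 20.7387 0.0000 0.0000 0.0000 0.0000

Δt=0.24143  u=1.17430  d=0.85157  q=0.47717  discount=0.99446
step 7 (expiry): payoffs max(K−S,0) = 86.3968 71.0582 49.9065 20.7387 0.0000 0.0000 0.0000 0.0000
step 6: (k=6,j=0): S=47.5277, (K−S)⁺=79.3423, hold=78.6397 ⇒ V=79.3423 exercise | (k=6,j=1): S=65.5399, (K−S)⁺=61.3301, hold=60.6276 ⇒ V=61.3301 exercise | (k=6,j=2): S=90.3783, (K−S)⁺=36.4917, hold=35.7892 ⇒ V=36.4917 exercise | (k=6,j=3): S=124.6300, (K−S)⁺=2.2400, hold=10.7828 ⇒ V=10.7828 continue | (k=6,j=4): S=171.8625, (K−S)⁺=0.0000, hold=0.0000 ⇒ V=0.0000 continue | (k=6,j=5): S=236.9953, (K−S)⁺=0.0000, hold=0.0000 ⇒ V=0.0000 continue | (k=6,j=6): S=326.8121, (K−S)⁺=0.0000, hold=0.0000 ⇒ V=0.0000 continue  boundary S*=90.3783
step 5: (k=5,j=0): S=55.8118, (K−S)⁺=71.0582, hold=70.3556 ⇒ V=71.0582 exercise | (k=5,j=1): S=76.9635, (K−S)⁺=49.9065, hold=49.2040 ⇒ V=49.9065 exercise | (k=5,j=2): S=106.1313, (K−S)⁺=20.7387, hold=24.0900 ⇒ V=24.0900 continue | (k=5,j=3): S=146.3531, (K−S)⁺=0.0000, hold=5.6063 ⇒ V=5.6063 continue | (k=5,j=4): S=201.8182, (K−S)⁺=0.0000, hold=0.0000 ⇒ V=0.0000 continue | (k=5,j=5): S=278.3037, (K−S)⁺=0.0000, hold=0.0000 ⇒ V=0.0000 continue  boundary S*=76.9635
step 4: (k=4,j=0): S=65.5399, (K−S)⁺=61.3301, hold=60.6276 ⇒ V=61.3301 exercise | (k=4,j=1): S=90.3783, (K−S)⁺=36.4917, hold=37.3795 ⇒ V=37.3795 continue | (k=4,j=2): S=124.6300, (K−S)⁺=2.2400, hold=15.1855 ⇒ V=15.1855 continue | (k=4,j=3): S=171.8625, (K−S)⁺=0.0000, hold=2.9149 ⇒ V=2.9149 continue | (k=4,j=4): S=236.9953, (K−S)⁺=0.0000, hold=0.0000 ⇒ V=0.0000 continue  boundary S*=65.5399
step 3: (k=3,j=0): S=76.9635, (K−S)⁺=49.9065, hold=49.6252 ⇒ V=49.9065 exercise | (k=3,j=1): S=106.1313, (K−S)⁺=20.7387, hold=26.6408 ⇒ V=26.6408 continue | (k=3,j=2): S=146.3531, (K−S)⁺=0.0000, hold=9.2787 ⇒ V=9.2787 continue | (k=3,j=3): S=201.8182, (K−S)⁺=0.0000, hold=1.5156 ⇒ V=1.5156 continue  boundary S*=76.9635
step 2: (k=2,j=0): S=90.3783, (K−S)⁺=36.4917, hold=38.5899 ⇒ V=38.5899 continue | (k=2,j=1): S=124.6300, (K−S)⁺=2.2400, hold=18.2544 ⇒ V=18.2544 continue | (k=2,j=2): S=171.8625, (K−S)⁺=0.0000, hold=5.5435 ⇒ V=5.5435 continue  boundary S*=-
step 1: (k=1,j=0): S=106.1313, (K−S)⁺=20.7387, hold=28.7264 ⇒ V=28.7264 continue | (k=1,j=1): S=146.3531, (K−S)⁺=0.0000, hold=12.1216 ⇒ V=12.1216 continue  boundary S*=-
step 0: (k=0,j=0): S=124.6300, (K−S)⁺=2.2400, hold=20.6879 ⇒ V=20.6879 continue  boundary S*=-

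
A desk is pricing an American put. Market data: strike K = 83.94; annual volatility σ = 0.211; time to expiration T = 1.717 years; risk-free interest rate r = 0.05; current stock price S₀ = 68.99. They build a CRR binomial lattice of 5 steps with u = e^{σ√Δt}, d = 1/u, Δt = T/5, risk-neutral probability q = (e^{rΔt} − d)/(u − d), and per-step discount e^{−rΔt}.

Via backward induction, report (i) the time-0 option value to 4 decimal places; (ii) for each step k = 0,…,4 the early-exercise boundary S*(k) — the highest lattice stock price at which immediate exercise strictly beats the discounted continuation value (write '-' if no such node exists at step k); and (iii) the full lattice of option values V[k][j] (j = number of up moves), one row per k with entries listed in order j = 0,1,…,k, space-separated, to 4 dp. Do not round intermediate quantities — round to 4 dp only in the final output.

price = 15.2209
boundary = - 60.9659 68.9900 60.9659 68.9900
tree:
15.2209
22.9741 9.0782
30.0649 14.9500 4.3475
36.3310 22.9741 8.1842 1.2054
41.8683 30.0649 14.9500 2.6600 0.0000
46.7616 36.3310 22.9741 5.8698 0.0000 0.0000

params: Δt=0.34340 u=1.13162 d=0.88369 q=0.53898 e^(-rΔt)=0.98298
t_5 payoffs: 46.7616 36.3310 22.9741 5.8698 0.0000 0.0000
t_4: node(4,0) S=42.0717 payoff=41.8683 vs cont=40.4394 → 41.8683 [stop]  node(4,1) S=53.8751 payoff=30.0649 vs cont=28.6360 → 30.0649 [stop]  node(4,2) S=68.9900 payoff=14.9500 vs cont=13.5211 → 14.9500 [stop]  node(4,3) S=88.3455 payoff=0.0000 vs cont=2.6600 → 2.6600 [wait]  node(4,4) S=113.1312 payoff=0.0000 vs cont=0.0000 → 0.0000 [wait]  ⇒ S*(4)=68.9900
t_3: node(3,0) S=47.6090 payoff=36.3310 vs cont=34.9021 → 36.3310 [stop]  node(3,1) S=60.9659 payoff=22.9741 vs cont=21.5451 → 22.9741 [stop]  node(3,2) S=78.0702 payoff=5.8698 vs cont=8.1842 → 8.1842 [wait]  node(3,3) S=99.9732 payoff=0.0000 vs cont=1.2054 → 1.2054 [wait]  ⇒ S*(3)=60.9659
t_2: node(2,0) S=53.8751 payoff=30.0649 vs cont=28.6360 → 30.0649 [stop]  node(2,1) S=68.9900 payoff=14.9500 vs cont=14.7472 → 14.9500 [stop]  node(2,2) S=88.3455 payoff=0.0000 vs cont=4.3475 → 4.3475 [wait]  ⇒ S*(2)=68.9900
t_1: node(1,0) S=60.9659 payoff=22.9741 vs cont=21.5451 → 22.9741 [stop]  node(1,1) S=78.0702 payoff=5.8698 vs cont=9.0782 → 9.0782 [wait]  ⇒ S*(1)=60.9659
t_0: node(0,0) S=68.9900 payoff=14.9500 vs cont=15.2209 → 15.2209 [wait]  ⇒ S*(0)=-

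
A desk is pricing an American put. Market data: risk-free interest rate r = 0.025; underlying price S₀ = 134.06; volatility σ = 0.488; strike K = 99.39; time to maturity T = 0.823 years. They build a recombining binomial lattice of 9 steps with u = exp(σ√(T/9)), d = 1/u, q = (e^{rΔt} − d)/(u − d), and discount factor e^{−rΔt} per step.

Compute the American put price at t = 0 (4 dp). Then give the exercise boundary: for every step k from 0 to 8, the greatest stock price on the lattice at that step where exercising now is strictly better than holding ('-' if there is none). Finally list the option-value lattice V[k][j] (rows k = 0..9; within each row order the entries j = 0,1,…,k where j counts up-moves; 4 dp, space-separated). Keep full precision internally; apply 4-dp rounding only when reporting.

Δt=0.09144, u=1.15901, d=0.86280, q=0.47090, disc=e^(-rΔt)=0.99772
k=9 terminal: V=max(K-S,0) → 63.8679 51.6726 35.2905 13.2842 0.0000 0.0000 0.0000 0.0000 0.0000 0.0000
k=8: j=0 S=41.1707 intr=58.2193 cont=57.9924 V=58.2193[EX]; j=1 S=55.3052 intr=44.0848 cont=43.8579 V=44.0848[EX]; j=2 S=74.2923 intr=25.0977 cont=24.8708 V=25.0977[EX]; j=3 S=99.7979 intr=0.0000 cont=7.0126 V=7.0126[hold]; j=4 S=134.0600 intr=0.0000 cont=0.0000 V=0.0000[hold]; j=5 S=180.0848 intr=0.0000 cont=0.0000 V=0.0000[hold]; j=6 S=241.9105 intr=0.0000 cont=0.0000 V=0.0000[hold]; j=7 S=324.9620 intr=0.0000 cont=0.0000 V=0.0000[hold]; j=8 S=436.5263 intr=0.0000 cont=0.0000 V=0.0000[hold]  S*(8)=74.2923
k=7: j=0 S=47.7174 intr=51.6726 cont=51.4456 V=51.6726[EX]; j=1 S=64.0995 intr=35.2905 cont=35.0635 V=35.2905[EX]; j=2 S=86.1058 intr=13.2842 cont=16.5436 V=16.5436[hold]; j=3 S=115.6672 intr=0.0000 cont=3.7019 V=3.7019[hold]; j=4 S=155.3775 intr=0.0000 cont=0.0000 V=0.0000[hold]; j=5 S=208.7209 intr=0.0000 cont=0.0000 V=0.0000[hold]; j=6 S=280.3778 intr=0.0000 cont=0.0000 V=0.0000[hold]; j=7 S=376.6357 intr=0.0000 cont=0.0000 V=0.0000[hold]  S*(7)=64.0995
k=6: j=0 S=55.3052 intr=44.0848 cont=43.8579 V=44.0848[EX]; j=1 S=74.2923 intr=25.0977 cont=26.4021 V=26.4021[hold]; j=2 S=99.7979 intr=0.0000 cont=10.4724 V=10.4724[hold]; j=3 S=134.0600 intr=0.0000 cont=1.9542 V=1.9542[hold]; j=4 S=180.0848 intr=0.0000 cont=0.0000 V=0.0000[hold]; j=5 S=241.9105 intr=0.0000 cont=0.0000 V=0.0000[hold]; j=6 S=324.9620 intr=0.0000 cont=0.0000 V=0.0000[hold]  S*(6)=55.3052
k=5: j=0 S=64.0995 intr=35.2905 cont=35.6764 V=35.6764[hold]; j=1 S=86.1058 intr=13.2842 cont=18.8577 V=18.8577[hold]; j=2 S=115.6672 intr=0.0000 cont=6.4464 V=6.4464[hold]; j=3 S=155.3775 intr=0.0000 cont=1.0316 V=1.0316[hold]; j=4 S=208.7209 intr=0.0000 cont=0.0000 V=0.0000[hold]; j=5 S=280.3778 intr=0.0000 cont=0.0000 V=0.0000[hold]  S*(5)=-
k=4: j=0 S=74.2923 intr=25.0977 cont=27.6930 V=27.6930[hold]; j=1 S=99.7979 intr=0.0000 cont=12.9835 V=12.9835[hold]; j=2 S=134.0600 intr=0.0000 cont=3.8877 V=3.8877[hold]; j=3 S=180.0848 intr=0.0000 cont=0.5446 V=0.5446[hold]; j=4 S=241.9105 intr=0.0000 cont=0.0000 V=0.0000[hold]  S*(4)=-
k=3: j=0 S=86.1058 intr=13.2842 cont=20.7189 V=20.7189[hold]; j=1 S=115.6672 intr=0.0000 cont=8.6804 V=8.6804[hold]; j=2 S=155.3775 intr=0.0000 cont=2.3081 V=2.3081[hold]; j=3 S=208.7209 intr=0.0000 cont=0.2875 V=0.2875[hold]  S*(3)=-
k=2: j=0 S=99.7979 intr=0.0000 cont=15.0156 V=15.0156[hold]; j=1 S=134.0600 intr=0.0000 cont=5.6667 V=5.6667[hold]; j=2 S=180.0848 intr=0.0000 cont=1.3535 V=1.3535[hold]  S*(2)=-
k=1: j=0 S=115.6672 intr=0.0000 cont=10.5890 V=10.5890[hold]; j=1 S=155.3775 intr=0.0000 cont=3.6273 V=3.6273[hold]  S*(1)=-
k=0: j=0 S=134.0600 intr=0.0000 cont=7.2940 V=7.2940[hold]  S*(0)=-

price = 7.2940
boundary = - - - - - - 55.3052 64.0995 74.2923
tree:
7.2940
10.5890 3.6273
15.0156 5.6667 1.3535
20.7189 8.6804 2.3081 0.2875
27.6930 12.9835 3.8877 0.5446 0.0000
35.6764 18.8577 6.4464 1.0316 0.0000 0.0000
44.0848 26.4021 10.4724 1.9542 0.0000 0.0000 0.0000
51.6726 35.2905 16.5436 3.7019 0.0000 0.0000 0.0000 0.0000
58.2193 44.0848 25.0977 7.0126 0.0000 0.0000 0.0000 0.0000 0.0000
63.8679 51.6726 35.2905 13.2842 0.0000 0.0000 0.0000 0.0000 0.0000 0.0000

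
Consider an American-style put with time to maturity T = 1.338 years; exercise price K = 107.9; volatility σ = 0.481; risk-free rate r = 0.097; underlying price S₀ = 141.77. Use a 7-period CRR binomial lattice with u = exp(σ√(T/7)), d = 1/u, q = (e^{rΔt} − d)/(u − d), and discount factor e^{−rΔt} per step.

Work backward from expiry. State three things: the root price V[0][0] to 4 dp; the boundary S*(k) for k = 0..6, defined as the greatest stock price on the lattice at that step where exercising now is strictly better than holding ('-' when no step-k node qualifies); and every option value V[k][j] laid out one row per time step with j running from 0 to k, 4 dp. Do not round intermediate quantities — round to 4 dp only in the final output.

params: Δt=0.19114 u=1.23404 d=0.81035 q=0.49179 e^(-rΔt)=0.98163
t_7 payoffs: 75.3702 58.3619 32.4607 0.0000 0.0000 0.0000 0.0000 0.0000
t_6: node(6,0) S=40.1431 payoff=67.7569 vs cont=65.7748 → 67.7569 [stop]  node(6,1) S=61.1320 payoff=46.7680 vs cont=44.7859 → 46.7680 [stop]  node(6,2) S=93.0950 payoff=14.8050 vs cont=16.1939 → 16.1939 [wait]  node(6,3) S=141.7700 payoff=0.0000 vs cont=0.0000 → 0.0000 [wait]  node(6,4) S=215.8948 payoff=0.0000 vs cont=0.0000 → 0.0000 [wait]  node(6,5) S=328.7760 payoff=0.0000 vs cont=0.0000 → 0.0000 [wait]  node(6,6) S=500.6774 payoff=0.0000 vs cont=0.0000 → 0.0000 [wait]  ⇒ S*(6)=61.1320
t_5: node(5,0) S=49.5381 payoff=58.3619 vs cont=56.3797 → 58.3619 [stop]  node(5,1) S=75.4393 payoff=32.4607 vs cont=31.1491 → 32.4607 [stop]  node(5,2) S=114.8829 payoff=0.0000 vs cont=8.0787 → 8.0787 [wait]  node(5,3) S=174.9497 payoff=0.0000 vs cont=0.0000 → 0.0000 [wait]  node(5,4) S=266.4227 payoff=0.0000 vs cont=0.0000 → 0.0000 [wait]  node(5,5) S=405.7225 payoff=0.0000 vs cont=0.0000 → 0.0000 [wait]  ⇒ S*(5)=75.4393
t_4: node(4,0) S=61.1320 payoff=46.7680 vs cont=44.7859 → 46.7680 [stop]  node(4,1) S=93.0950 payoff=14.8050 vs cont=20.0939 → 20.0939 [wait]  node(4,2) S=141.7700 payoff=0.0000 vs cont=4.0303 → 4.0303 [wait]  node(4,3) S=215.8948 payoff=0.0000 vs cont=0.0000 → 0.0000 [wait]  node(4,4) S=328.7760 payoff=0.0000 vs cont=0.0000 → 0.0000 [wait]  ⇒ S*(4)=61.1320
t_3: node(3,0) S=75.4393 payoff=32.4607 vs cont=33.0319 → 33.0319 [wait]  node(3,1) S=114.8829 payoff=0.0000 vs cont=11.9700 → 11.9700 [wait]  node(3,2) S=174.9497 payoff=0.0000 vs cont=2.0106 → 2.0106 [wait]  node(3,3) S=266.4227 payoff=0.0000 vs cont=0.0000 → 0.0000 [wait]  ⇒ S*(3)=-
t_2: node(2,0) S=93.0950 payoff=14.8050 vs cont=22.2574 → 22.2574 [wait]  node(2,1) S=141.7700 payoff=0.0000 vs cont=6.9422 → 6.9422 [wait]  node(2,2) S=215.8948 payoff=0.0000 vs cont=1.0030 → 1.0030 [wait]  ⇒ S*(2)=-
t_1: node(1,0) S=114.8829 payoff=0.0000 vs cont=14.4550 → 14.4550 [wait]  node(1,1) S=174.9497 payoff=0.0000 vs cont=3.9475 → 3.9475 [wait]  ⇒ S*(1)=-
t_0: node(0,0) S=141.7700 payoff=0.0000 vs cont=9.1169 → 9.1169 [wait]  ⇒ S*(0)=-

price = 9.1169
boundary = - - - - 61.1320 75.4393 61.1320
tree:
9.1169
14.4550 3.9475
22.2574 6.9422 1.0030
33.0319 11.9700 2.0106 0.0000
46.7680 20.0939 4.0303 0.0000 0.0000
58.3619 32.4607 8.0787 0.0000 0.0000 0.0000
67.7569 46.7680 16.1939 0.0000 0.0000 0.0000 0.0000
75.3702 58.3619 32.4607 0.0000 0.0000 0.0000 0.0000 0.0000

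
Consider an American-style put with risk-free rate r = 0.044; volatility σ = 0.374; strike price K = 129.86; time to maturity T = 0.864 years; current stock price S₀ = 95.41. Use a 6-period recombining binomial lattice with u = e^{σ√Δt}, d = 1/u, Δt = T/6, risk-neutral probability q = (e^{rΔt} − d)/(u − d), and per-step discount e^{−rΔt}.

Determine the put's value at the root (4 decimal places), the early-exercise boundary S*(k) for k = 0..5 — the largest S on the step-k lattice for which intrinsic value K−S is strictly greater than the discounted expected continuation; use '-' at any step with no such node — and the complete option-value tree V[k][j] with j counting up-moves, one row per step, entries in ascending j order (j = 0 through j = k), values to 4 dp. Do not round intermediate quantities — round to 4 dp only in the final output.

price = 36.0509
boundary = - 82.7861 71.8325 82.7861 95.4100 109.9589
tree:
36.0509
47.0739 24.9053
58.0275 35.0556 14.5338
67.5318 47.0739 22.8480 5.9618
75.7785 58.0275 34.4500 10.9199 0.8146
82.9342 67.5318 47.0739 19.9011 1.5978 0.0000
89.1430 75.7785 58.0275 34.4500 3.1337 0.0000 0.0000

Δt=0.14400  u=1.15249  d=0.86769  q=0.48690  discount=0.99368
step 6 (expiry): payoffs max(K−S,0) = 89.1430 75.7785 58.0275 34.4500 3.1337 0.0000 0.0000
step 5: (k=5,j=0): S=46.9258, (K−S)⁺=82.9342, hold=82.1140 ⇒ V=82.9342 exercise | (k=5,j=1): S=62.3282, (K−S)⁺=67.5318, hold=66.7116 ⇒ V=67.5318 exercise | (k=5,j=2): S=82.7861, (K−S)⁺=47.0739, hold=46.2537 ⇒ V=47.0739 exercise | (k=5,j=3): S=109.9589, (K−S)⁺=19.9011, hold=19.0809 ⇒ V=19.9011 exercise | (k=5,j=4): S=146.0505, (K−S)⁺=0.0000, hold=1.5978 ⇒ V=1.5978 continue | (k=5,j=5): S=193.9884, (K−S)⁺=0.0000, hold=0.0000 ⇒ V=0.0000 continue  boundary S*=109.9589
step 4: (k=4,j=0): S=54.0815, (K−S)⁺=75.7785, hold=74.9584 ⇒ V=75.7785 exercise | (k=4,j=1): S=71.8325, (K−S)⁺=58.0275, hold=57.2073 ⇒ V=58.0275 exercise | (k=4,j=2): S=95.4100, (K−S)⁺=34.4500, hold=33.6298 ⇒ V=34.4500 exercise | (k=4,j=3): S=126.7263, (K−S)⁺=3.1337, hold=10.9199 ⇒ V=10.9199 continue | (k=4,j=4): S=168.3214, (K−S)⁺=0.0000, hold=0.8146 ⇒ V=0.8146 continue  boundary S*=95.4100
step 3: (k=3,j=0): S=62.3282, (K−S)⁺=67.5318, hold=66.7116 ⇒ V=67.5318 exercise | (k=3,j=1): S=82.7861, (K−S)⁺=47.0739, hold=46.2537 ⇒ V=47.0739 exercise | (k=3,j=2): S=109.9589, (K−S)⁺=19.9011, hold=22.8480 ⇒ V=22.8480 continue | (k=3,j=3): S=146.0505, (K−S)⁺=0.0000, hold=5.9618 ⇒ V=5.9618 continue  boundary S*=82.7861
step 2: (k=2,j=0): S=71.8325, (K−S)⁺=58.0275, hold=57.2073 ⇒ V=58.0275 exercise | (k=2,j=1): S=95.4100, (K−S)⁺=34.4500, hold=35.0556 ⇒ V=35.0556 continue | (k=2,j=2): S=126.7263, (K−S)⁺=3.1337, hold=14.5338 ⇒ V=14.5338 continue  boundary S*=71.8325
step 1: (k=1,j=0): S=82.7861, (K−S)⁺=47.0739, hold=46.5467 ⇒ V=47.0739 exercise | (k=1,j=1): S=109.9589, (K−S)⁺=19.9011, hold=24.9053 ⇒ V=24.9053 continue  boundary S*=82.7861
step 0: (k=0,j=0): S=95.4100, (K−S)⁺=34.4500, hold=36.0509 ⇒ V=36.0509 continue  boundary S*=-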